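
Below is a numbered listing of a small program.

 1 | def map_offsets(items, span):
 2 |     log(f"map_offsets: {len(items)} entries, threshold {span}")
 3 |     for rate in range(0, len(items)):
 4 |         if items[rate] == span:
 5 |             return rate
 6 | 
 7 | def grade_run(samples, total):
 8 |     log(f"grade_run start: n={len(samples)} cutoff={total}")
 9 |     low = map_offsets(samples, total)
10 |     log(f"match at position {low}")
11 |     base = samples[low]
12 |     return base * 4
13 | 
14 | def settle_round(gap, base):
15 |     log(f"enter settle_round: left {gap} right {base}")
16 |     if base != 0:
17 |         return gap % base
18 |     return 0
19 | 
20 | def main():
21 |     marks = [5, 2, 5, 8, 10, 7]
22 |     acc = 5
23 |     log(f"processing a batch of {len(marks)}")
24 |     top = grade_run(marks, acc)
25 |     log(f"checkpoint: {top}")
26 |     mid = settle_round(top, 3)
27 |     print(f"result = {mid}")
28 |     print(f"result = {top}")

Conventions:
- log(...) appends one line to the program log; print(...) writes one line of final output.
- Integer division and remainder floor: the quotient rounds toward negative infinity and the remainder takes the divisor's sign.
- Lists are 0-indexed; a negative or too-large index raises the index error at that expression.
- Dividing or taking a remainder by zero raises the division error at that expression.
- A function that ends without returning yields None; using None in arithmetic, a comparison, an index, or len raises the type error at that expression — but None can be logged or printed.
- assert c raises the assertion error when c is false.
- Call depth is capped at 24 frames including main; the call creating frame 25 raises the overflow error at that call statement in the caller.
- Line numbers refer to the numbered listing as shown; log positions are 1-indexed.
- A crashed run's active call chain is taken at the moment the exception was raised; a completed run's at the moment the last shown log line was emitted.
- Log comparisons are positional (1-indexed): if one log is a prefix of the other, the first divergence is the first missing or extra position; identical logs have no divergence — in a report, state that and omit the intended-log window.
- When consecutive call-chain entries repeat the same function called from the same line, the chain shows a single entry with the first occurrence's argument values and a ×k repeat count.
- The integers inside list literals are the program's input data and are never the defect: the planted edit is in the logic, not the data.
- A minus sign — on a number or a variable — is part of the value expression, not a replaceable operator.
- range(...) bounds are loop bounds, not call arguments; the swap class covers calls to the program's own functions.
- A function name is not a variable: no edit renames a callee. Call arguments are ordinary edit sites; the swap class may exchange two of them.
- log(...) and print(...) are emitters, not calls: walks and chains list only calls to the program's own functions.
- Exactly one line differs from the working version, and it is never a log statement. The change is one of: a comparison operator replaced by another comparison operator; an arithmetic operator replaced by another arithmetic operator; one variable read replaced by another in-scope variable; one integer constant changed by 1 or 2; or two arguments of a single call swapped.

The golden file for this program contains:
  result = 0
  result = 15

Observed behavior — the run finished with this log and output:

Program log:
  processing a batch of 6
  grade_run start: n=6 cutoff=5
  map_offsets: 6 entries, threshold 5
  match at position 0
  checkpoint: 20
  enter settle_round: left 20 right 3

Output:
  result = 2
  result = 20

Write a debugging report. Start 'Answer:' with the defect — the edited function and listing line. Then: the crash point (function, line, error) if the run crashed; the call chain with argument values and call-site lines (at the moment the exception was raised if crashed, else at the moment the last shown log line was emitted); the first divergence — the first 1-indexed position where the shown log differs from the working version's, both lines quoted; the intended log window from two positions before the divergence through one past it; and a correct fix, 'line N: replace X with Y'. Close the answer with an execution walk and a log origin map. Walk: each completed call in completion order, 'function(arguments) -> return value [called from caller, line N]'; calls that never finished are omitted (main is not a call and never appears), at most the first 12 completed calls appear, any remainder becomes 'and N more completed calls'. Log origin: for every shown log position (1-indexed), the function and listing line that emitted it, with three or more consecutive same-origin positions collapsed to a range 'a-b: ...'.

Answer: the defect is in grade_run at line 12.
Core observation: The log first diverges at position 5: the faulty run prints 'checkpoint: 20' where the working version prints 'checkpoint: 15'.
Call chain: main -> settle_round(20, 3) (called at line 26).
First divergence: position 5 — the shown line 'checkpoint: 20' should read 'checkpoint: 15'.
Intended log window:
  3: map_offsets: 6 entries, threshold 5
  4: match at position 0
  5: checkpoint: 15
  6: enter settle_round: left 15 right 3
Execution walk:
  map_offsets([5, 2, 5, 8, 10, 7], 5) -> 0  [called from grade_run, line 9]
  grade_run([5, 2, 5, 8, 10, 7], 5) -> 20  [called from main, line 24]
  settle_round(20, 3) -> 2  [called from main, line 26]
Log line origins:
  1: from main, line 23
  2: from grade_run, line 8
  3: from map_offsets, line 2
  4: from grade_run, line 10
  5: from main, line 25
  6: from settle_round, line 15
A correct fix: line 12: replace `4` with `3`.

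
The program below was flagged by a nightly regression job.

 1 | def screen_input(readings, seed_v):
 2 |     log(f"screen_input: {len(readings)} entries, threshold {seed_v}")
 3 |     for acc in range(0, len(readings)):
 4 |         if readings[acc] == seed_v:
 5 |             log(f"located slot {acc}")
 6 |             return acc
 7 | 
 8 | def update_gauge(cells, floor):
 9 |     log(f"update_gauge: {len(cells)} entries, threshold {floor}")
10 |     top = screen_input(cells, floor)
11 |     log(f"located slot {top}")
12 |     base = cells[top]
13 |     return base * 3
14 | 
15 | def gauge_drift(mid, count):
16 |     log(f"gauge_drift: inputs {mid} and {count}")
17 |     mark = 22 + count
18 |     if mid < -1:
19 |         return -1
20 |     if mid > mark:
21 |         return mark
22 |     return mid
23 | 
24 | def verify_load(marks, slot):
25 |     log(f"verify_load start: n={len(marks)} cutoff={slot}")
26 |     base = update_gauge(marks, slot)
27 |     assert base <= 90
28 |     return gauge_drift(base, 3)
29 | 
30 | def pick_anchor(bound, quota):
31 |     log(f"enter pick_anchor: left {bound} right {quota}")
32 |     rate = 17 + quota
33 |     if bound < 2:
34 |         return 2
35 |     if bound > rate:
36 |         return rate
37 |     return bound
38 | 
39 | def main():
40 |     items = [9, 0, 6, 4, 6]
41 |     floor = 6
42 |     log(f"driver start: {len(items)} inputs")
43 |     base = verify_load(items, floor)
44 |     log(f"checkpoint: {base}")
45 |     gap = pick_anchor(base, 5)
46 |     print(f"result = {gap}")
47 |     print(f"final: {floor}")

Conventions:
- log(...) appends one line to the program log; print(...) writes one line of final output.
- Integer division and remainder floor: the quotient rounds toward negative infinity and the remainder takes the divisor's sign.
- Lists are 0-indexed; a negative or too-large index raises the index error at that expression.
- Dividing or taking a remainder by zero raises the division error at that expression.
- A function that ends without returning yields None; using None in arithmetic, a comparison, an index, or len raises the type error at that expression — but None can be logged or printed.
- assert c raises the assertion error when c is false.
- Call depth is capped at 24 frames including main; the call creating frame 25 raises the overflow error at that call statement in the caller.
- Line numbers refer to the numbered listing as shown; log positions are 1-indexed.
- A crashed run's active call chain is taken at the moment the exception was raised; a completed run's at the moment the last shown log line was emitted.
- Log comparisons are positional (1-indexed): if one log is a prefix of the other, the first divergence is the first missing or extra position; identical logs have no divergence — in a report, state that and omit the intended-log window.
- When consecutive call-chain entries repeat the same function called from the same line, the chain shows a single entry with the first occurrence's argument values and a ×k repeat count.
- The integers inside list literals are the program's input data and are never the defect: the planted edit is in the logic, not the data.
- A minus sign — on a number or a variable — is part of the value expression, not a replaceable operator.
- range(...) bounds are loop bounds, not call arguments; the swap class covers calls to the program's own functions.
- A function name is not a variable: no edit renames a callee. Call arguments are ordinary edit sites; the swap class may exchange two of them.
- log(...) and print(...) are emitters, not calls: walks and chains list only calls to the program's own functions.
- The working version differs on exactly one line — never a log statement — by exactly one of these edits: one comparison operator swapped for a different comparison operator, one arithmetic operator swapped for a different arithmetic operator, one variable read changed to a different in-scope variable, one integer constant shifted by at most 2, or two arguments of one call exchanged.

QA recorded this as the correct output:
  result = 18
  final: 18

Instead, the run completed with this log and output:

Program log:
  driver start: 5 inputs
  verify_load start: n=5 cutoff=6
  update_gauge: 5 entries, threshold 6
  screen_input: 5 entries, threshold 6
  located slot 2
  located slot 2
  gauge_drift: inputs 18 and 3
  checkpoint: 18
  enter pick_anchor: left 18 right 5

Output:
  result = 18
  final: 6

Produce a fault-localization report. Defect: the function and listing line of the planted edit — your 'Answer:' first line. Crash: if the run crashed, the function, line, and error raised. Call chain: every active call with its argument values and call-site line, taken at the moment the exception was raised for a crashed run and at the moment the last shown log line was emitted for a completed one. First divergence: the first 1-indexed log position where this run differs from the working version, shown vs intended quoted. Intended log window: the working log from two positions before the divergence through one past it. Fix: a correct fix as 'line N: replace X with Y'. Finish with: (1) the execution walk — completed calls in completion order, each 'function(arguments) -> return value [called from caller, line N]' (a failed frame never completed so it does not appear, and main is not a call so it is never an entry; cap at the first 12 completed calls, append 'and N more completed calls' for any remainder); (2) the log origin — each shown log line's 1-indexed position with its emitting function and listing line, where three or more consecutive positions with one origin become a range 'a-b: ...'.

Answer: the defect is in main at line 47.
Core observation: No log line changed; the fault shows up purely in the output.
Call chain: main -> pick_anchor(18, 5) (called at line 45).
First divergence: none (the log streams are identical).
Execution walk:
  screen_input([9, 0, 6, 4, 6], 6) -> 2  [called from update_gauge, line 10]
  update_gauge([9, 0, 6, 4, 6], 6) -> 18  [called from verify_load, line 26]
  gauge_drift(18, 3) -> 18  [called from verify_load, line 28]
  verify_load([9, 0, 6, 4, 6], 6) -> 18  [called from main, line 43]
  pick_anchor(18, 5) -> 18  [called from main, line 45]
Log origin:
  1: emitted by main (line 42)
  2: emitted by verify_load (line 25)
  3: emitted by update_gauge (line 9)
  4: emitted by screen_input (line 2)
  5: emitted by screen_input (line 5)
  6: emitted by update_gauge (line 11)
  7: emitted by gauge_drift (line 16)
  8: emitted by main (line 44)
  9: emitted by pick_anchor (line 31)
A correct fix: line 47: replace `floor` with `base`.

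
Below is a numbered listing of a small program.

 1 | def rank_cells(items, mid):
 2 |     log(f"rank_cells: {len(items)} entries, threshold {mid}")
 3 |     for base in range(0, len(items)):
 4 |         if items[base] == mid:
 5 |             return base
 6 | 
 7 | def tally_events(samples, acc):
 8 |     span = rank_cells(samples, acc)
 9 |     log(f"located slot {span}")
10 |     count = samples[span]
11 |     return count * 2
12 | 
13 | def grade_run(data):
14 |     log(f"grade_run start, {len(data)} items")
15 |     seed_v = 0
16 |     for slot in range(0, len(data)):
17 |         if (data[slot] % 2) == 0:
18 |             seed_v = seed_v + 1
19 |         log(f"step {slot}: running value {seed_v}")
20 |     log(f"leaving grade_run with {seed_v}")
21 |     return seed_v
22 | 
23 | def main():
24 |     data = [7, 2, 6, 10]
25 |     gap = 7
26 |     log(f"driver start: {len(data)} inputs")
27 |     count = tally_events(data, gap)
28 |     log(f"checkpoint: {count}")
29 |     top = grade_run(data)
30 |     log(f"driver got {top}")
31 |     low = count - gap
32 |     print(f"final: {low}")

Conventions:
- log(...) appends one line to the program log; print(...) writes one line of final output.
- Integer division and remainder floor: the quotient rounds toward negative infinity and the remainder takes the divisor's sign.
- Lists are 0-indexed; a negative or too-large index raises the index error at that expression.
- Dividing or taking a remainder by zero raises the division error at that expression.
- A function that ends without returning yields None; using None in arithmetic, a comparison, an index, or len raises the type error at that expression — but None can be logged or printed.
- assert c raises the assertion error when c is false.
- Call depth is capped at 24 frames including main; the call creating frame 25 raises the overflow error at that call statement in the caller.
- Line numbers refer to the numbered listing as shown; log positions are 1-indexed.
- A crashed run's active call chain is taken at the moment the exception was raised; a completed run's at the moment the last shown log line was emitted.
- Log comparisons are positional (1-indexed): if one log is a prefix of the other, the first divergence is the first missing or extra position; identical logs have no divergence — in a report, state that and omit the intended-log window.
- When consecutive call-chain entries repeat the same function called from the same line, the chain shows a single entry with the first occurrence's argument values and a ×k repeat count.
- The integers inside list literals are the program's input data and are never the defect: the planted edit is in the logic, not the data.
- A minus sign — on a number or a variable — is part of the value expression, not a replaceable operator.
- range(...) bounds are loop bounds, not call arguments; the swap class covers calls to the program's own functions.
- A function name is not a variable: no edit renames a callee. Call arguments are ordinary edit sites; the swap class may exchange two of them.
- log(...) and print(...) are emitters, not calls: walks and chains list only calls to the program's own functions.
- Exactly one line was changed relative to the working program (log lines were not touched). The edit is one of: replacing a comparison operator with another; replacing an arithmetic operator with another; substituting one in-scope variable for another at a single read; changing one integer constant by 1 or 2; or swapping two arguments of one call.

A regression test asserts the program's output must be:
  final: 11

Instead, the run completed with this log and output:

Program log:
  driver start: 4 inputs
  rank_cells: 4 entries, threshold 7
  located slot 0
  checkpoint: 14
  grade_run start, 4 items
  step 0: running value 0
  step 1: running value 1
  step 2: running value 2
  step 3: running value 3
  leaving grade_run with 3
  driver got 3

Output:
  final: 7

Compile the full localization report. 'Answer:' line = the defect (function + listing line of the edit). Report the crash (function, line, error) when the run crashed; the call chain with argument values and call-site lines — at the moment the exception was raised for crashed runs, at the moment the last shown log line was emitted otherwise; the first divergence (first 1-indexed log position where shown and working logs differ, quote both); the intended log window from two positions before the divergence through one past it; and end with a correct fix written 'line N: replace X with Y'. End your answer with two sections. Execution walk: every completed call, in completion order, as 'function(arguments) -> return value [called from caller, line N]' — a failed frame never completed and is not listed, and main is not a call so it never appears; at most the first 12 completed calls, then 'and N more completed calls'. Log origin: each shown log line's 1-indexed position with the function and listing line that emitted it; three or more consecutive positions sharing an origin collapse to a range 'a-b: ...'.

Answer: the defect is in main at line 31.
Core observation: The two runs log identically and part ways only at the printed values.
Call chain: main.
First divergence: there is none — every log position agrees.
Execution walk:
  rank_cells([7, 2, 6, 10], 7) -> 0  [called from tally_events, line 8]
  tally_events([7, 2, 6, 10], 7) -> 14  [called from main, line 27]
  grade_run([7, 2, 6, 10]) -> 3  [called from main, line 29]
Log origin:
  1: emitted by main (line 26)
  2: emitted by rank_cells (line 2)
  3: emitted by tally_events (line 9)
  4: emitted by main (line 28)
  5: emitted by grade_run (line 14)
  6-9: emitted by grade_run (line 19)
  10: emitted by grade_run (line 20)
  11: emitted by main (line 30)
A correct fix: line 31: replace `gap` with `top`.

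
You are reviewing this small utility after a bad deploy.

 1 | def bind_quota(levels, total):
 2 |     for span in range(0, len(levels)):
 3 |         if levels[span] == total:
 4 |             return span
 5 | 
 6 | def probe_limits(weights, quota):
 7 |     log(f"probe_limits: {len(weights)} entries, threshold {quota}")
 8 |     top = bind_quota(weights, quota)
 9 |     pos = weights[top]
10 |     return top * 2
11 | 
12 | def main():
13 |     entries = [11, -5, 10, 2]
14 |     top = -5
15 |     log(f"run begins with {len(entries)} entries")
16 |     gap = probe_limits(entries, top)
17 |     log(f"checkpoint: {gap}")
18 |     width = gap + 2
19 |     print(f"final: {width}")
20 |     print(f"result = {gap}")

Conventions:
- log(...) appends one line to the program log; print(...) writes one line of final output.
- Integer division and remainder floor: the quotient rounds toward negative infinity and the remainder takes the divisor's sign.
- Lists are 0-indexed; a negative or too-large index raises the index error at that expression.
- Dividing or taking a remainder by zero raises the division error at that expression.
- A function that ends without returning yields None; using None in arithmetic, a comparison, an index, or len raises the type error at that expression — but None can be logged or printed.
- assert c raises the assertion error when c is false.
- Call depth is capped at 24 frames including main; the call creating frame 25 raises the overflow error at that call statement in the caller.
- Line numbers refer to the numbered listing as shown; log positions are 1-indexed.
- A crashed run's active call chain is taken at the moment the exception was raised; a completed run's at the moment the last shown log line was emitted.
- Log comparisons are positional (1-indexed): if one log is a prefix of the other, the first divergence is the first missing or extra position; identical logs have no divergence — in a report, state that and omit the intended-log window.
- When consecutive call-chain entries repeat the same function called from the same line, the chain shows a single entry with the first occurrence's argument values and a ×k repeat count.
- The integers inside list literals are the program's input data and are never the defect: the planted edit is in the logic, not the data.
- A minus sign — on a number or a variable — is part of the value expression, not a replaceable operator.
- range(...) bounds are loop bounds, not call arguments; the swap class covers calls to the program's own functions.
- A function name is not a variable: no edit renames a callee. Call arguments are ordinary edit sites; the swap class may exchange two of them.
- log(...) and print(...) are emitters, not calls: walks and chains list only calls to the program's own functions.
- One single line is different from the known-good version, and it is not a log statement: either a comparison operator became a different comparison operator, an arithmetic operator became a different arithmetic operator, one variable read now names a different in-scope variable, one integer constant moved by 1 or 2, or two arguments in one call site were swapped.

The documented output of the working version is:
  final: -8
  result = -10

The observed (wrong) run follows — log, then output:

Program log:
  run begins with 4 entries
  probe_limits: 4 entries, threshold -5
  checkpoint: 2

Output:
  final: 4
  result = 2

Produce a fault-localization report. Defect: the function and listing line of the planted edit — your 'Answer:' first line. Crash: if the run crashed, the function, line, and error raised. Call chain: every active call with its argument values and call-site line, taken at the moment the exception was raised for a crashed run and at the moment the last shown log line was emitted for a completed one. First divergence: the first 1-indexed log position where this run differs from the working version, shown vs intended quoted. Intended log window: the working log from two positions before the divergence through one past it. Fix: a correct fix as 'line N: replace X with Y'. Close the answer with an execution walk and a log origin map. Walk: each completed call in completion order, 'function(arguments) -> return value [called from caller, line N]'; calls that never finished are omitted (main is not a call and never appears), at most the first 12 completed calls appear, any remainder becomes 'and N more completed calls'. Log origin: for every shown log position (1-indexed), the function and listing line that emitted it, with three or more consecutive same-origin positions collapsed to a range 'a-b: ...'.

Answer: the defect is in probe_limits at line 10.
Core observation: The log first diverges at position 3: the faulty run prints 'checkpoint: 2' where the working version prints 'checkpoint: -10'.
Call chain: main.
First divergence: at position 3 the run shows 'checkpoint: 2' where the working version logs 'checkpoint: -10'.
Intended log window:
  1: run begins with 4 entries
  2: probe_limits: 4 entries, threshold -5
  3: checkpoint: -10
Execution walk:
  bind_quota([11, -5, 10, 2], -5) -> 1  [called from probe_limits, line 8]
  probe_limits([11, -5, 10, 2], -5) -> 2  [called from main, line 16]
Log origins:
  1: emitted by main (line 15)
  2: emitted by probe_limits (line 7)
  3: emitted by main (line 17)
A correct fix: line 10: replace `top` with `pos`.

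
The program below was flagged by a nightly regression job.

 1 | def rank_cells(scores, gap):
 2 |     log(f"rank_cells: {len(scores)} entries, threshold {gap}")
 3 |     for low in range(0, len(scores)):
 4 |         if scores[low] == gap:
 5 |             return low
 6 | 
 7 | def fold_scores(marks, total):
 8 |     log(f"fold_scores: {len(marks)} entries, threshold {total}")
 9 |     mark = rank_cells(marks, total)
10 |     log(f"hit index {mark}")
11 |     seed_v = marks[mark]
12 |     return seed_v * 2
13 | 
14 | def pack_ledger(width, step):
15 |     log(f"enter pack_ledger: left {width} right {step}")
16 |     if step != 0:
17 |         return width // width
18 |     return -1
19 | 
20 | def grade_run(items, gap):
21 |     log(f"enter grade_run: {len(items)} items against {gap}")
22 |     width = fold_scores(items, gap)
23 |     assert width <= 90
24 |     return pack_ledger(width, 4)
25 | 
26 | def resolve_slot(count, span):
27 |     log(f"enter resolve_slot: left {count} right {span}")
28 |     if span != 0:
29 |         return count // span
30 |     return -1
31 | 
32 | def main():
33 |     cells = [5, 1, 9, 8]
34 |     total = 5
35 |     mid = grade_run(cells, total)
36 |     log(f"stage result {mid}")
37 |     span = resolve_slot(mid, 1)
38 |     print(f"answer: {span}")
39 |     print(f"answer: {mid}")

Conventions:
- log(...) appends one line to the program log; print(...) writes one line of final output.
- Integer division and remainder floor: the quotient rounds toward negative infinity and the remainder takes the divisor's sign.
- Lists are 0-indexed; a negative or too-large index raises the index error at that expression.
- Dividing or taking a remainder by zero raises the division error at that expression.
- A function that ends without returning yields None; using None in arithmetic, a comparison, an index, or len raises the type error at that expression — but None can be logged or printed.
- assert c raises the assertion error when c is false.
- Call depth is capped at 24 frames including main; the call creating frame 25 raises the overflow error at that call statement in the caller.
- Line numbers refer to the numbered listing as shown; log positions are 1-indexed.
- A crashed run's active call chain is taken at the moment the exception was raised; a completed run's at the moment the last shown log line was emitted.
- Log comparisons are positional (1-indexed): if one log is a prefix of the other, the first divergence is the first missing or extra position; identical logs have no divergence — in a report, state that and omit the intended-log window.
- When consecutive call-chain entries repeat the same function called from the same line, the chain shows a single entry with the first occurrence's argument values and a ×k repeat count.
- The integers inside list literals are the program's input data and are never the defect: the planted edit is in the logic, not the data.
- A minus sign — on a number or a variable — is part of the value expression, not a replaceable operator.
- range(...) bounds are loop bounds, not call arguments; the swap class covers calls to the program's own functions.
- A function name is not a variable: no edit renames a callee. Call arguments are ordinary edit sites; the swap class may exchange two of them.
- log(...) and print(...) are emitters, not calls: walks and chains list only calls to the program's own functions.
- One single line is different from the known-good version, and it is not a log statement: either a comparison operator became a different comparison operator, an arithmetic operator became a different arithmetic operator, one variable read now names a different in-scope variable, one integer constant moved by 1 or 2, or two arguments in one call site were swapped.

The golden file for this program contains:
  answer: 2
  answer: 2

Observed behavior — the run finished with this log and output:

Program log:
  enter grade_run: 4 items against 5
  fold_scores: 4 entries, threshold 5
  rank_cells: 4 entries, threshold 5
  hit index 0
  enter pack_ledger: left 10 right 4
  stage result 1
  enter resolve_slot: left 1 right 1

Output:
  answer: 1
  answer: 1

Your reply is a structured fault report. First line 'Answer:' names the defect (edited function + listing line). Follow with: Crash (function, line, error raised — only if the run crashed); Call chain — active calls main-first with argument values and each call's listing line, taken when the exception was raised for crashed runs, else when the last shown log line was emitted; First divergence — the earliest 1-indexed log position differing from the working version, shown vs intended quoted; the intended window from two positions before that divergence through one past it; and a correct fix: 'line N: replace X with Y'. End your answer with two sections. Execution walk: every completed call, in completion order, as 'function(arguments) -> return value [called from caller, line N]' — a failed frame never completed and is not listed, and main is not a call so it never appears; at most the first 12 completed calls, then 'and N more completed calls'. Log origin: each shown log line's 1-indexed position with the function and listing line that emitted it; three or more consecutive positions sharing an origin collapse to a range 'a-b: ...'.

Answer: the defect is in pack_ledger at line 17.
Key fact: Position 6 is the first bad log line: 'stage result 1' should read 'stage result 2'.
Call chain: main -> resolve_slot(1, 1) (called at line 37).
First divergence: position 6 — the shown line 'stage result 1' should read 'stage result 2'.
Intended log window:
  4: hit index 0
  5: enter pack_ledger: left 10 right 4
  6: stage result 2
  7: enter resolve_slot: left 2 right 1
Execution walk:
  rank_cells([5, 1, 9, 8], 5) -> 0  [called from fold_scores, line 9]
  fold_scores([5, 1, 9, 8], 5) -> 10  [called from grade_run, line 22]
  pack_ledger(10, 4) -> 1  [called from grade_run, line 24]
  grade_run([5, 1, 9, 8], 5) -> 1  [called from main, line 35]
  resolve_slot(1, 1) -> 1  [called from main, line 37]
Origin of each log line:
  1: from grade_run, line 21
  2: from fold_scores, line 8
  3: from rank_cells, line 2
  4: from fold_scores, line 10
  5: from pack_ledger, line 15
  6: from main, line 36
  7: from resolve_slot, line 27
A correct fix: line 17: replace `width // width` with `width // step`.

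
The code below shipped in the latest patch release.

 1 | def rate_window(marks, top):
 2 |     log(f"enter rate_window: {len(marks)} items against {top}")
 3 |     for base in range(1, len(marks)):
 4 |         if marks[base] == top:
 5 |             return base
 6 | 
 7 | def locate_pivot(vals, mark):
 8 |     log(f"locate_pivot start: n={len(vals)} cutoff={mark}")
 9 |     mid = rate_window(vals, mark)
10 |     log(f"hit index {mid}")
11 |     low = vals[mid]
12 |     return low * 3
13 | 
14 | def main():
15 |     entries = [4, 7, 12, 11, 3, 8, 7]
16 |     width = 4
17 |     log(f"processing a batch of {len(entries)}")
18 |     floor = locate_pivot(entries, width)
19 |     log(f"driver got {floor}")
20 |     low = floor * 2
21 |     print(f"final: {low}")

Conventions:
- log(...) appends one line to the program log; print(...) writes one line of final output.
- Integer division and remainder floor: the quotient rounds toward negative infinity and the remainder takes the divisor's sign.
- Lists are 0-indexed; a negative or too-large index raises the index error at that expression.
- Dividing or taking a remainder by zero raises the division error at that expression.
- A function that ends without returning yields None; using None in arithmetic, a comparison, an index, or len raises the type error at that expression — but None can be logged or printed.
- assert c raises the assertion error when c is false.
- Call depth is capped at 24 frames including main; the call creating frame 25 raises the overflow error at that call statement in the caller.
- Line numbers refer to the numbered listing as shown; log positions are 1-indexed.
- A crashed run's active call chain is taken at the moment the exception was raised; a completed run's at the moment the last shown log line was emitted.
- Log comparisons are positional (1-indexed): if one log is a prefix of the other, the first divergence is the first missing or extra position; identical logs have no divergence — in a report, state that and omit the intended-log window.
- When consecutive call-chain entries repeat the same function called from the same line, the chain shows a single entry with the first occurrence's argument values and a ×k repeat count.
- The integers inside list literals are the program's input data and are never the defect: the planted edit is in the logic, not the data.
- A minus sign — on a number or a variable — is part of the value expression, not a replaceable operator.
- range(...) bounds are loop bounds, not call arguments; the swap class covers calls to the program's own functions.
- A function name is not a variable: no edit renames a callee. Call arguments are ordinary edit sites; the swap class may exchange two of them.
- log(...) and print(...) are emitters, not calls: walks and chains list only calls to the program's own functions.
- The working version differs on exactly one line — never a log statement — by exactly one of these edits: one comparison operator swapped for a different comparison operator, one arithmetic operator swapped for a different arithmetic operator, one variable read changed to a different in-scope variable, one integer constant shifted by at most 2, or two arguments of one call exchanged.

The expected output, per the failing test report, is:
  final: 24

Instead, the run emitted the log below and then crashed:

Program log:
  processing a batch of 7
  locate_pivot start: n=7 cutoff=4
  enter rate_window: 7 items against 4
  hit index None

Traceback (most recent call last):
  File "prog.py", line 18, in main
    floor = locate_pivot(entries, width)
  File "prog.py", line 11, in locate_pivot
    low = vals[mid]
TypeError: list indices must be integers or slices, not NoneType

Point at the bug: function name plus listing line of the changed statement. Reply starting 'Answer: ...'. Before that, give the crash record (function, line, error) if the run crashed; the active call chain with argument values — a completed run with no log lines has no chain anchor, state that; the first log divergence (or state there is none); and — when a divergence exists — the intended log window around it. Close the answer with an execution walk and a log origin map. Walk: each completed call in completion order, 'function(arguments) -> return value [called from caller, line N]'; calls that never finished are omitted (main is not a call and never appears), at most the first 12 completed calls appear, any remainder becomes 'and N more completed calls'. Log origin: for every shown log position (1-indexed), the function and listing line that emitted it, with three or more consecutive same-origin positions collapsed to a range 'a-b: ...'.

Answer: the defect is in rate_window at line 3.
Key observation: At log position 4 the runs split — shown 'hit index None', but the working version logs 'hit index 0'.
Crash: locate_pivot, line 11, TypeError.
Call chain: main -> locate_pivot([4, 7, 12, 11, 3, 8, 7], 4) (called at line 18).
First divergence: position 4 — the shown line 'hit index None' should read 'hit index 0'.
Intended log window:
  2: locate_pivot start: n=7 cutoff=4
  3: enter rate_window: 7 items against 4
  4: hit index 0
  5: driver got 12
Execution walk:
  rate_window([4, 7, 12, 11, 3, 8, 7], 4) -> None  [called from locate_pivot, line 9]
Log origin:
  1: from main, line 17
  2: from locate_pivot, line 8
  3: from rate_window, line 2
  4: from locate_pivot, line 10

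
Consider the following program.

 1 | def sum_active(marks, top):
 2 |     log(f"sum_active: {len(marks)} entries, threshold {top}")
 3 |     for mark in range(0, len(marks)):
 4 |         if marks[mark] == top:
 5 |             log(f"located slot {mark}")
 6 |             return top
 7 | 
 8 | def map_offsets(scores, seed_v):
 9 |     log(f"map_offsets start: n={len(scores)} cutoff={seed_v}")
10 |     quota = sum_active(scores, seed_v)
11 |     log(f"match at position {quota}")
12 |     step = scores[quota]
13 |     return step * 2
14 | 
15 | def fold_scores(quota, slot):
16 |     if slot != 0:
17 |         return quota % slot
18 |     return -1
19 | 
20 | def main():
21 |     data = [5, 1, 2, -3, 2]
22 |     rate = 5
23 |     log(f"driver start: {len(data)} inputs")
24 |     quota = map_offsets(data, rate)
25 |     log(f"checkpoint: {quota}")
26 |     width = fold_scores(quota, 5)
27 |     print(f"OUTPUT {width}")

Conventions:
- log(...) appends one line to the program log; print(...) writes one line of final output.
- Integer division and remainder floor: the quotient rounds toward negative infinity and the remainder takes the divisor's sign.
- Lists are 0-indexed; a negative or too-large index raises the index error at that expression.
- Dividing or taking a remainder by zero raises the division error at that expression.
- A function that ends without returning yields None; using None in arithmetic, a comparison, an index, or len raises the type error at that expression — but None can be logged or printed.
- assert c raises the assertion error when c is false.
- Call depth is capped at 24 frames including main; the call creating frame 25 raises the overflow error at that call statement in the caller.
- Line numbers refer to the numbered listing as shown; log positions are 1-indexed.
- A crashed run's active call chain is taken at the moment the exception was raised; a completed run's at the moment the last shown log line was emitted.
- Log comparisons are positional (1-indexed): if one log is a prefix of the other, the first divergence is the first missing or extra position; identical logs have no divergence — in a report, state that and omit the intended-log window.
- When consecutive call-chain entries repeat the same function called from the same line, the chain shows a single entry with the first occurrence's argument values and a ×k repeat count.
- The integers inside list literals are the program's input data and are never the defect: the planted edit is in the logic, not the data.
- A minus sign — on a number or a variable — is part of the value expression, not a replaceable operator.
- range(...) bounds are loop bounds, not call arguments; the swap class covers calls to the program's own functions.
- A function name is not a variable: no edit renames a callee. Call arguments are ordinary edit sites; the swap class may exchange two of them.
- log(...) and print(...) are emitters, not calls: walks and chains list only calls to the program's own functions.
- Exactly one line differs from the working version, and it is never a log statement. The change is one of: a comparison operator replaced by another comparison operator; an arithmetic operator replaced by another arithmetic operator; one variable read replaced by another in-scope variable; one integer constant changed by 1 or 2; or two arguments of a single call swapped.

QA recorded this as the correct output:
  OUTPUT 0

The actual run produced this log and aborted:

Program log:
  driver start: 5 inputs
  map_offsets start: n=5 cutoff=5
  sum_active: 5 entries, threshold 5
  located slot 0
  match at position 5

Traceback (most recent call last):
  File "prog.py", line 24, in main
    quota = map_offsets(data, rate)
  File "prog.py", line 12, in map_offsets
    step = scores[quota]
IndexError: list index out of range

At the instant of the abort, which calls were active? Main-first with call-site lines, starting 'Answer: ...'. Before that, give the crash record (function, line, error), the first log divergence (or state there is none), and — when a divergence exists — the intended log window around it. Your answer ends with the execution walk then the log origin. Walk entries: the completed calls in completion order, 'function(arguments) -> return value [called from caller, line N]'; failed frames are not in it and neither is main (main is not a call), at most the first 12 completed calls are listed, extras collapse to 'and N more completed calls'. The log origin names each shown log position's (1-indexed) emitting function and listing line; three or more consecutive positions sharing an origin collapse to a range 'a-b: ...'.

Answer: main -> map_offsets (called at line 24).
Core observation: Position 5 is the first bad log line: 'match at position 5' should read 'match at position 0'.
Crash: map_offsets, line 12, IndexError.
First divergence: at position 5 the run shows 'match at position 5' where the working version logs 'match at position 0'.
Intended log window:
  3: sum_active: 5 entries, threshold 5
  4: located slot 0
  5: match at position 0
  6: checkpoint: 10
Execution walk:
  sum_active([5, 1, 2, -3, 2], 5) -> 5  [called from map_offsets, line 10]
Origin of each log line:
  1: logged in main at line 23
  2: logged in map_offsets at line 9
  3: logged in sum_active at line 2
  4: logged in sum_active at line 5
  5: logged in map_offsets at line 11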